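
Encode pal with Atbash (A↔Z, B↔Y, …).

kzo

p(15) → k(10)
a(0) → z(25)
l(11) → o(14)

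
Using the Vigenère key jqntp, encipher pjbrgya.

Repeat the key across the message: jqntpjq
p(15)+j(9): 24 → y
j(9)+q(16): 25 → z
b(1)+n(13): 14 → o
r(17)+t(19): 36≡10 → k
g(6)+p(15): 21 → v
y(24)+j(9): 33≡7 → h
a(0)+q(16): 16 → q

yzokvhq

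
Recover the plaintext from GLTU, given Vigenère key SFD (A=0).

Repeat the key across the ciphertext: SFDS
G(6)−S(18): -12≡14 → O
L(11)−F(5): 6 → G
T(19)−D(3): 16 → Q
U(20)−S(18): 2 → C

OGQC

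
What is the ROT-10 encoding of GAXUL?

G(6): 6+10=16 → Q
A(0): 0+10=10 → K
X(23): 23+10=33≡7 → H
U(20): 20+10=30≡4 → E
L(11): 11+10=21 → V

QKHEV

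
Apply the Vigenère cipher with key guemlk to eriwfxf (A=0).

Repeat the key across the message: guemlkg
e(4)+g(6): 10 → k
r(17)+u(20): 37≡11 → l
i(8)+e(4): 12 → m
w(22)+m(12): 34≡8 → i
f(5)+l(11): 16 → q
x(23)+k(10): 33≡7 → h
f(5)+g(6): 11 → l

klmiqhl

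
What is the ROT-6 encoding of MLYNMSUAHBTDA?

SRETSYAGNHZJG

M(12): 12+6=18 → S
L(11): 11+6=17 → R
Y(24): 24+6=30≡4 → E
N(13): 13+6=19 → T
M(12): 12+6=18 → S
S(18): 18+6=24 → Y
U(20): 20+6=26≡0 → A
A(0): 0+6=6 → G
H(7): 7+6=13 → N
B(1): 1+6=7 → H
T(19): 19+6=25 → Z
D(3): 3+6=9 → J
A(0): 0+6=6 → G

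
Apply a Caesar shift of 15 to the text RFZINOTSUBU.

GUOXCDIHJQJ

R(17): 17+15=32≡6 → G
F(5): 5+15=20 → U
Z(25): 25+15=40≡14 → O
I(8): 8+15=23 → X
N(13): 13+15=28≡2 → C
O(14): 14+15=29≡3 → D
T(19): 19+15=34≡8 → I
S(18): 18+15=33≡7 → H
U(20): 20+15=35≡9 → J
B(1): 1+15=16 → Q
U(20): 20+15=35≡9 → J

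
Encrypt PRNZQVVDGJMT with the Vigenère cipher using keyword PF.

Repeat the key across the message: PFPFPFPFPFPF
P(15)+P(15): 30≡4 → E
R(17)+F(5): 22 → W
N(13)+P(15): 28≡2 → C
Z(25)+F(5): 30≡4 → E
Q(16)+P(15): 31≡5 → F
V(21)+F(5): 26≡0 → A
V(21)+P(15): 36≡10 → K
D(3)+F(5): 8 → I
G(6)+P(15): 21 → V
J(9)+F(5): 14 → O
M(12)+P(15): 27≡1 → B
T(19)+F(5): 24 → Y

EWCEFAKIVOBY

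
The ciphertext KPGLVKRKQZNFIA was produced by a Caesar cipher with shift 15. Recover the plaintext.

K(10): 10−15=-5≡21 → V
P(15): 15−15=0 → A
G(6): 6−15=-9≡17 → R
L(11): 11−15=-4≡22 → W
V(21): 21−15=6 → G
K(10): 10−15=-5≡21 → V
R(17): 17−15=2 → C
K(10): 10−15=-5≡21 → V
Q(16): 16−15=1 → B
Z(25): 25−15=10 → K
N(13): 13−15=-2≡24 → Y
F(5): 5−15=-10≡16 → Q
I(8): 8−15=-7≡19 → T
A(0): 0−15=-15≡11 → L

VARWGVCVBKYQTL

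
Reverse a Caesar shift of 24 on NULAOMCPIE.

PWNCQOERKG

N(13): 13−24=-11≡15 → P
U(20): 20−24=-4≡22 → W
L(11): 11−24=-13≡13 → N
A(0): 0−24=-24≡2 → C
O(14): 14−24=-10≡16 → Q
M(12): 12−24=-12≡14 → O
C(2): 2−24=-22≡4 → E
P(15): 15−24=-9≡17 → R
I(8): 8−24=-16≡10 → K
E(4): 4−24=-20≡6 → G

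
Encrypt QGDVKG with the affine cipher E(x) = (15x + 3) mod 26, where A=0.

Q(16): 15·16+3=243≡9 → J
G(6): 15·6+3=93≡15 → P
D(3): 15·3+3=48≡22 → W
V(21): 15·21+3=318≡6 → G
K(10): 15·10+3=153≡23 → X
G(6): 15·6+3=93≡15 → P

JPWGXP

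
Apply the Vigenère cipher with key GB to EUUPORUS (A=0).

KVAQUSAT

Repeat the key across the message: GBGBGBGB
E(4)+G(6): 10 → K
U(20)+B(1): 21 → V
U(20)+G(6): 26≡0 → A
P(15)+B(1): 16 → Q
O(14)+G(6): 20 → U
R(17)+B(1): 18 → S
U(20)+G(6): 26≡0 → A
S(18)+B(1): 19 → T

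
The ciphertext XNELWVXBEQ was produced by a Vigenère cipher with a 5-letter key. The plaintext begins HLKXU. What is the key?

Subtract each crib letter from the matching ciphertext letter (mod 26):
X(23)−H(7)=16 → Q
N(13)−L(11)=2 → C
E(4)−K(10)=-6≡20 → U
L(11)−X(23)=-12≡14 → O
W(22)−U(20)=2 → C

QCUOC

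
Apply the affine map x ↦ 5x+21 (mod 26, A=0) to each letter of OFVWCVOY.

NUWBFWNL

O(14): 5·14+21=91≡13 → N
F(5): 5·5+21=46≡20 → U
V(21): 5·21+21=126≡22 → W
W(22): 5·22+21=131≡1 → B
C(2): 5·2+21=31≡5 → F
V(21): 5·21+21=126≡22 → W
O(14): 5·14+21=91≡13 → N
Y(24): 5·24+21=141≡11 → L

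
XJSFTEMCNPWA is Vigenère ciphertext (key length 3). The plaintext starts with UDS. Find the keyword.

Subtract each crib letter from the matching ciphertext letter (mod 26):
X(23)−U(20)=3 → D
J(9)−D(3)=6 → G
S(18)−S(18)=0 → A

DGA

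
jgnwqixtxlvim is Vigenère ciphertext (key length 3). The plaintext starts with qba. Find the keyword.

Subtract each crib letter from the matching ciphertext letter (mod 26):
j(9)−q(16)=-7≡19 → t
g(6)−b(1)=5 → f
n(13)−a(0)=13 → n

tfn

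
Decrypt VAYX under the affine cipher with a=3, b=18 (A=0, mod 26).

The inverse of 3 mod 26 is 9, since 3·9=27≡1. Apply D(y)=9·(y−18) mod 26:
V(21): 9·(21−18)=27≡1 → B
A(0): 9·(0−18)=-162≡20 → U
Y(24): 9·(24−18)=54≡2 → C
X(23): 9·(23−18)=45≡19 → T

BUCT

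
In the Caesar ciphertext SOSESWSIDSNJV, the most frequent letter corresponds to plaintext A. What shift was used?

The most frequent ciphertext letter is S (appears 5 times).
S is position 18; A is position 0.
Shift = 18.

18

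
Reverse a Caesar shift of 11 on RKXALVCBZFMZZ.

R(17): 17−11=6 → G
K(10): 10−11=-1≡25 → Z
X(23): 23−11=12 → M
A(0): 0−11=-11≡15 → P
L(11): 11−11=0 → A
V(21): 21−11=10 → K
C(2): 2−11=-9≡17 → R
B(1): 1−11=-10≡16 → Q
Z(25): 25−11=14 → O
F(5): 5−11=-6≡20 → U
M(12): 12−11=1 → B
Z(25): 25−11=14 → O
Z(25): 25−11=14 → O

GZMPAKRQOUBOO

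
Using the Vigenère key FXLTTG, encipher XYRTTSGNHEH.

Repeat the key across the message: FXLTTGFXLTT
X(23)+F(5): 28≡2 → C
Y(24)+X(23): 47≡21 → V
R(17)+L(11): 28≡2 → C
T(19)+T(19): 38≡12 → M
T(19)+T(19): 38≡12 → M
S(18)+G(6): 24 → Y
G(6)+F(5): 11 → L
N(13)+X(23): 36≡10 → K
H(7)+L(11): 18 → S
E(4)+T(19): 23 → X
H(7)+T(19): 26≡0 → A

CVCMMYLKSXA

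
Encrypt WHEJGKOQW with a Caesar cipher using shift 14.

KVSXUYCEK

W(22): 22+14=36≡10 → K
H(7): 7+14=21 → V
E(4): 4+14=18 → S
J(9): 9+14=23 → X
G(6): 6+14=20 → U
K(10): 10+14=24 → Y
O(14): 14+14=28≡2 → C
Q(16): 16+14=30≡4 → E
W(22): 22+14=36≡10 → K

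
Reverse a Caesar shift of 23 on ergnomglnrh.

e(4): 4−23=-19≡7 → h
r(17): 17−23=-6≡20 → u
g(6): 6−23=-17≡9 → j
n(13): 13−23=-10≡16 → q
o(14): 14−23=-9≡17 → r
m(12): 12−23=-11≡15 → p
g(6): 6−23=-17≡9 → j
l(11): 11−23=-12≡14 → o
n(13): 13−23=-10≡16 → q
r(17): 17−23=-6≡20 → u
h(7): 7−23=-16≡10 → k

hujqrpjoquk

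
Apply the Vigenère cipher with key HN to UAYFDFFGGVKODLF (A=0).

Repeat the key across the message: HNHNHNHNHNHNHNH
U(20)+H(7): 27≡1 → B
A(0)+N(13): 13 → N
Y(24)+H(7): 31≡5 → F
F(5)+N(13): 18 → S
D(3)+H(7): 10 → K
F(5)+N(13): 18 → S
F(5)+H(7): 12 → M
G(6)+N(13): 19 → T
G(6)+H(7): 13 → N
V(21)+N(13): 34≡8 → I
K(10)+H(7): 17 → R
O(14)+N(13): 27≡1 → B
D(3)+H(7): 10 → K
L(11)+N(13): 24 → Y
F(5)+H(7): 12 → M

BNFSKSMTNIRBKYM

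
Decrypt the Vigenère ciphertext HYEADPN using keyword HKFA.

AOZAWFI

Repeat the key across the ciphertext: HKFAHKF
H(7)−H(7): 0 → A
Y(24)−K(10): 14 → O
E(4)−F(5): -1≡25 → Z
A(0)−A(0): 0 → A
D(3)−H(7): -4≡22 → W
P(15)−K(10): 5 → F
N(13)−F(5): 8 → I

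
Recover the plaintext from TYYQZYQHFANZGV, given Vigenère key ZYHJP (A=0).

Repeat the key across the ciphertext: ZYHJPZYHJPZYHJ
T(19)−Z(25): -6≡20 → U
Y(24)−Y(24): 0 → A
Y(24)−H(7): 17 → R
Q(16)−J(9): 7 → H
Z(25)−P(15): 10 → K
Y(24)−Z(25): -1≡25 → Z
Q(16)−Y(24): -8≡18 → S
H(7)−H(7): 0 → A
F(5)−J(9): -4≡22 → W
A(0)−P(15): -15≡11 → L
N(13)−Z(25): -12≡14 → O
Z(25)−Y(24): 1 → B
G(6)−H(7): -1≡25 → Z
V(21)−J(9): 12 → M

UARHKZSAWLOBZM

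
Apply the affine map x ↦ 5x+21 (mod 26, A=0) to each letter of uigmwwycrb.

rjzdbblfca

u(20): 5·20+21=121≡17 → r
i(8): 5·8+21=61≡9 → j
g(6): 5·6+21=51≡25 → z
m(12): 5·12+21=81≡3 → d
w(22): 5·22+21=131≡1 → b
w(22): 5·22+21=131≡1 → b
y(24): 5·24+21=141≡11 → l
c(2): 5·2+21=31≡5 → f
r(17): 5·17+21=106≡2 → c
b(1): 5·1+21=26≡0 → a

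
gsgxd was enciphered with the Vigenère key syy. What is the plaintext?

Repeat the key across the ciphertext: syysy
g(6)−s(18): -12≡14 → o
s(18)−y(24): -6≡20 → u
g(6)−y(24): -18≡8 → i
x(23)−s(18): 5 → f
d(3)−y(24): -21≡5 → f

ouiff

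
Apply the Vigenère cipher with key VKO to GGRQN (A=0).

BQFLX

Repeat the key across the message: VKOVK
G(6)+V(21): 27≡1 → B
G(6)+K(10): 16 → Q
R(17)+O(14): 31≡5 → F
Q(16)+V(21): 37≡11 → L
N(13)+K(10): 23 → X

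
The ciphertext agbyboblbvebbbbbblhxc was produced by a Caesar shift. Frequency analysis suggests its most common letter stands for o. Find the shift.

13

The most frequent ciphertext letter is b (appears 10 times).
b is position 1; o is position 14.
Shift = -13≡13.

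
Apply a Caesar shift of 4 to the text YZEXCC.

CDIBGG

Y(24): 24+4=28≡2 → C
Z(25): 25+4=29≡3 → D
E(4): 4+4=8 → I
X(23): 23+4=27≡1 → B
C(2): 2+4=6 → G
C(2): 2+4=6 → G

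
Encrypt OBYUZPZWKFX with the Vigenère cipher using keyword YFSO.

MGQIXURKIKP

Repeat the key across the message: YFSOYFSOYFS
O(14)+Y(24): 38≡12 → M
B(1)+F(5): 6 → G
Y(24)+S(18): 42≡16 → Q
U(20)+O(14): 34≡8 → I
Z(25)+Y(24): 49≡23 → X
P(15)+F(5): 20 → U
Z(25)+S(18): 43≡17 → R
W(22)+O(14): 36≡10 → K
K(10)+Y(24): 34≡8 → I
F(5)+F(5): 10 → K
X(23)+S(18): 41≡15 → P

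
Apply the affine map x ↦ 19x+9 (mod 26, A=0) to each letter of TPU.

T(19): 19·19+9=370≡6 → G
P(15): 19·15+9=294≡8 → I
U(20): 19·20+9=389≡25 → Z

GIZ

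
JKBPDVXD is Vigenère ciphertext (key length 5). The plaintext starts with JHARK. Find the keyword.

Subtract each crib letter from the matching ciphertext letter (mod 26):
J(9)−J(9)=0 → A
K(10)−H(7)=3 → D
B(1)−A(0)=1 → B
P(15)−R(17)=-2≡24 → Y
D(3)−K(10)=-7≡19 → T

ADBYT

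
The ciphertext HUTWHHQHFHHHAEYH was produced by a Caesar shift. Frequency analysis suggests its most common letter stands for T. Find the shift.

14

The most frequent ciphertext letter is H (appears 8 times).
H is position 7; T is position 19.
Shift = -12≡14.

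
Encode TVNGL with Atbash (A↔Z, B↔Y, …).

T(19) → G(6)
V(21) → E(4)
N(13) → M(12)
G(6) → T(19)
L(11) → O(14)

GEMTO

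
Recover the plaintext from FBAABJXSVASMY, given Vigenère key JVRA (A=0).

Repeat the key across the ciphertext: JVRAJVRAJVRAJ
F(5)−J(9): -4≡22 → W
B(1)−V(21): -20≡6 → G
A(0)−R(17): -17≡9 → J
A(0)−A(0): 0 → A
B(1)−J(9): -8≡18 → S
J(9)−V(21): -12≡14 → O
X(23)−R(17): 6 → G
S(18)−A(0): 18 → S
V(21)−J(9): 12 → M
A(0)−V(21): -21≡5 → F
S(18)−R(17): 1 → B
M(12)−A(0): 12 → M
Y(24)−J(9): 15 → P

WGJASOGSMFBMP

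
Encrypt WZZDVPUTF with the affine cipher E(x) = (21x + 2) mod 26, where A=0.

W(22): 21·22+2=464≡22 → W
Z(25): 21·25+2=527≡7 → H
Z(25): 21·25+2=527≡7 → H
D(3): 21·3+2=65≡13 → N
V(21): 21·21+2=443≡1 → B
P(15): 21·15+2=317≡5 → F
U(20): 21·20+2=422≡6 → G
T(19): 21·19+2=401≡11 → L
F(5): 21·5+2=107≡3 → D

WHHNBFGLD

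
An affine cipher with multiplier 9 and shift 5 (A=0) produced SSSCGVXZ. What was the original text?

The inverse of 9 mod 26 is 3, since 9·3=27≡1. Apply D(y)=3·(y−5) mod 26:
S(18): 3·(18−5)=39≡13 → N
S(18): 3·(18−5)=39≡13 → N
S(18): 3·(18−5)=39≡13 → N
C(2): 3·(2−5)=-9≡17 → R
G(6): 3·(6−5)=3 → D
V(21): 3·(21−5)=48≡22 → W
X(23): 3·(23−5)=54≡2 → C
Z(25): 3·(25−5)=60≡8 → I

NNNRDWCI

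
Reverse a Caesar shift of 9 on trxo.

t(19): 19−9=10 → k
r(17): 17−9=8 → i
x(23): 23−9=14 → o
o(14): 14−9=5 → f

kiof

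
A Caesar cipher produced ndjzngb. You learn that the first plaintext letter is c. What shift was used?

From the crib: n(13)−c(2)=11, so the shift is 11.

11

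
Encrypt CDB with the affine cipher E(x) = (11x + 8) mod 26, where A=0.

C(2): 11·2+8=30≡4 → E
D(3): 11·3+8=41≡15 → P
B(1): 11·1+8=19 → T

EPT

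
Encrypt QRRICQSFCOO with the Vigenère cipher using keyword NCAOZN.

Repeat the key across the message: NCAOZNNCAOZ
Q(16)+N(13): 29≡3 → D
R(17)+C(2): 19 → T
R(17)+A(0): 17 → R
I(8)+O(14): 22 → W
C(2)+Z(25): 27≡1 → B
Q(16)+N(13): 29≡3 → D
S(18)+N(13): 31≡5 → F
F(5)+C(2): 7 → H
C(2)+A(0): 2 → C
O(14)+O(14): 28≡2 → C
O(14)+Z(25): 39≡13 → N

DTRWBDFHCCN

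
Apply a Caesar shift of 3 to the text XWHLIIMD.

X(23): 23+3=26≡0 → A
W(22): 22+3=25 → Z
H(7): 7+3=10 → K
L(11): 11+3=14 → O
I(8): 8+3=11 → L
I(8): 8+3=11 → L
M(12): 12+3=15 → P
D(3): 3+3=6 → G

AZKOLLPG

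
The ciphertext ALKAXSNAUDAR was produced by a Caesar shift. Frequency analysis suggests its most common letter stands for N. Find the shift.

The most frequent ciphertext letter is A (appears 4 times).
A is position 0; N is position 13.
Shift = -13≡13.

13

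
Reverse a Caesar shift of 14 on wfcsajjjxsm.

iroemvvvjey

w(22): 22−14=8 → i
f(5): 5−14=-9≡17 → r
c(2): 2−14=-12≡14 → o
s(18): 18−14=4 → e
a(0): 0−14=-14≡12 → m
j(9): 9−14=-5≡21 → v
j(9): 9−14=-5≡21 → v
j(9): 9−14=-5≡21 → v
x(23): 23−14=9 → j
s(18): 18−14=4 → e
m(12): 12−14=-2≡24 → y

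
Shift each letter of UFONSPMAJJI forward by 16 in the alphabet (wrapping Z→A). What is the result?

KVEDIFCQZZY

U(20): 20+16=36≡10 → K
F(5): 5+16=21 → V
O(14): 14+16=30≡4 → E
N(13): 13+16=29≡3 → D
S(18): 18+16=34≡8 → I
P(15): 15+16=31≡5 → F
M(12): 12+16=28≡2 → C
A(0): 0+16=16 → Q
J(9): 9+16=25 → Z
J(9): 9+16=25 → Z
I(8): 8+16=24 → Y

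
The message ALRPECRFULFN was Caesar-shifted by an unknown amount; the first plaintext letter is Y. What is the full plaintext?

From the crib: A(0)−Y(24)=-24≡2, so the shift is 2.
Subtract 2 from each ciphertext letter:
A(0): 0−2=-2≡24 → Y
L(11): 11−2=9 → J
R(17): 17−2=15 → P
P(15): 15−2=13 → N
E(4): 4−2=2 → C
C(2): 2−2=0 → A
R(17): 17−2=15 → P
F(5): 5−2=3 → D
U(20): 20−2=18 → S
L(11): 11−2=9 → J
F(5): 5−2=3 → D
N(13): 13−2=11 → L

YJPNCAPDSJDL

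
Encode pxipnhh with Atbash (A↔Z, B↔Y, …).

p(15) → k(10)
x(23) → c(2)
i(8) → r(17)
p(15) → k(10)
n(13) → m(12)
h(7) → s(18)
h(7) → s(18)

kcrkmss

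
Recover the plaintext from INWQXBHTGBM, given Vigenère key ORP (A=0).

Repeat the key across the ciphertext: ORPORPORPOR
I(8)−O(14): -6≡20 → U
N(13)−R(17): -4≡22 → W
W(22)−P(15): 7 → H
Q(16)−O(14): 2 → C
X(23)−R(17): 6 → G
B(1)−P(15): -14≡12 → M
H(7)−O(14): -7≡19 → T
T(19)−R(17): 2 → C
G(6)−P(15): -9≡17 → R
B(1)−O(14): -13≡13 → N
M(12)−R(17): -5≡21 → V

UWHCGMTCRNV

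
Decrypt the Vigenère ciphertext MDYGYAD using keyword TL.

Repeat the key across the ciphertext: TLTLTLT
M(12)−T(19): -7≡19 → T
D(3)−L(11): -8≡18 → S
Y(24)−T(19): 5 → F
G(6)−L(11): -5≡21 → V
Y(24)−T(19): 5 → F
A(0)−L(11): -11≡15 → P
D(3)−T(19): -16≡10 → K

TSFVFPK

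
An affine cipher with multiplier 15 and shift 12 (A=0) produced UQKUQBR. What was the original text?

The inverse of 15 mod 26 is 7, since 15·7=105≡1. Apply D(y)=7·(y−12) mod 26:
U(20): 7·(20−12)=56≡4 → E
Q(16): 7·(16−12)=28≡2 → C
K(10): 7·(10−12)=-14≡12 → M
U(20): 7·(20−12)=56≡4 → E
Q(16): 7·(16−12)=28≡2 → C
B(1): 7·(1−12)=-77≡1 → B
R(17): 7·(17−12)=35≡9 → J

ECMECBJ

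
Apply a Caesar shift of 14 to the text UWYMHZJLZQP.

U(20): 20+14=34≡8 → I
W(22): 22+14=36≡10 → K
Y(24): 24+14=38≡12 → M
M(12): 12+14=26≡0 → A
H(7): 7+14=21 → V
Z(25): 25+14=39≡13 → N
J(9): 9+14=23 → X
L(11): 11+14=25 → Z
Z(25): 25+14=39≡13 → N
Q(16): 16+14=30≡4 → E
P(15): 15+14=29≡3 → D

IKMAVNXZNED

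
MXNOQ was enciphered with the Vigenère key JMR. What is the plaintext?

DLWFE

Repeat the key across the ciphertext: JMRJM
M(12)−J(9): 3 → D
X(23)−M(12): 11 → L
N(13)−R(17): -4≡22 → W
O(14)−J(9): 5 → F
Q(16)−M(12): 4 → E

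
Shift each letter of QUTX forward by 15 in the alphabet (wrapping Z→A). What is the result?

FJIM

Q(16): 16+15=31≡5 → F
U(20): 20+15=35≡9 → J
T(19): 19+15=34≡8 → I
X(23): 23+15=38≡12 → M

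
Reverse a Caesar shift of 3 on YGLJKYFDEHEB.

Y(24): 24−3=21 → V
G(6): 6−3=3 → D
L(11): 11−3=8 → I
J(9): 9−3=6 → G
K(10): 10−3=7 → H
Y(24): 24−3=21 → V
F(5): 5−3=2 → C
D(3): 3−3=0 → A
E(4): 4−3=1 → B
H(7): 7−3=4 → E
E(4): 4−3=1 → B
B(1): 1−3=-2≡24 → Y

VDIGHVCABEBY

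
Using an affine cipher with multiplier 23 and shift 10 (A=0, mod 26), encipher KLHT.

GDPF

K(10): 23·10+10=240≡6 → G
L(11): 23·11+10=263≡3 → D
H(7): 23·7+10=171≡15 → P
T(19): 23·19+10=447≡5 → F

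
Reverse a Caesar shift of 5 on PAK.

P(15): 15−5=10 → K
A(0): 0−5=-5≡21 → V
K(10): 10−5=5 → F

KVF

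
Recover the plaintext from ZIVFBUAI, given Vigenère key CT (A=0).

Repeat the key across the ciphertext: CTCTCTCT
Z(25)−C(2): 23 → X
I(8)−T(19): -11≡15 → P
V(21)−C(2): 19 → T
F(5)−T(19): -14≡12 → M
B(1)−C(2): -1≡25 → Z
U(20)−T(19): 1 → B
A(0)−C(2): -2≡24 → Y
I(8)−T(19): -11≡15 → P

XPTMZBYP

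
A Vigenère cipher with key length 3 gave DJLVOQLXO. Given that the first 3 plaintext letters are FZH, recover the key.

YKE

Subtract each crib letter from the matching ciphertext letter (mod 26):
D(3)−F(5)=-2≡24 → Y
J(9)−Z(25)=-16≡10 → K
L(11)−H(7)=4 → E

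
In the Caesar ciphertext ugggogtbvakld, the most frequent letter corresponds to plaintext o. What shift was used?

The most frequent ciphertext letter is g (appears 4 times).
g is position 6; o is position 14.
Shift = -8≡18.

18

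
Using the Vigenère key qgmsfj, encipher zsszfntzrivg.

Repeat the key across the message: qgmsfjqgmsfj
z(25)+q(16): 41≡15 → p
s(18)+g(6): 24 → y
s(18)+m(12): 30≡4 → e
z(25)+s(18): 43≡17 → r
f(5)+f(5): 10 → k
n(13)+j(9): 22 → w
t(19)+q(16): 35≡9 → j
z(25)+g(6): 31≡5 → f
r(17)+m(12): 29≡3 → d
i(8)+s(18): 26≡0 → a
v(21)+f(5): 26≡0 → a
g(6)+j(9): 15 → p

pyerkwjfdaap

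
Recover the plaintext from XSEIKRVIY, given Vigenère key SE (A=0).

FOMESNDEG

Repeat the key across the ciphertext: SESESESES
X(23)−S(18): 5 → F
S(18)−E(4): 14 → O
E(4)−S(18): -14≡12 → M
I(8)−E(4): 4 → E
K(10)−S(18): -8≡18 → S
R(17)−E(4): 13 → N
V(21)−S(18): 3 → D
I(8)−E(4): 4 → E
Y(24)−S(18): 6 → G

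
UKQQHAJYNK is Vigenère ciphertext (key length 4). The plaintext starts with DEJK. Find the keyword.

RGHG

Subtract each crib letter from the matching ciphertext letter (mod 26):
U(20)−D(3)=17 → R
K(10)−E(4)=6 → G
Q(16)−J(9)=7 → H
Q(16)−K(10)=6 → G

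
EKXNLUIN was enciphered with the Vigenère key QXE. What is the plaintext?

ONTXOQSQ

Repeat the key across the ciphertext: QXEQXEQX
E(4)−Q(16): -12≡14 → O
K(10)−X(23): -13≡13 → N
X(23)−E(4): 19 → T
N(13)−Q(16): -3≡23 → X
L(11)−X(23): -12≡14 → O
U(20)−E(4): 16 → Q
I(8)−Q(16): -8≡18 → S
N(13)−X(23): -10≡16 → Q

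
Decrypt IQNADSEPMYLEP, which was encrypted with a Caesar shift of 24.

I(8): 8−24=-16≡10 → K
Q(16): 16−24=-8≡18 → S
N(13): 13−24=-11≡15 → P
A(0): 0−24=-24≡2 → C
D(3): 3−24=-21≡5 → F
S(18): 18−24=-6≡20 → U
E(4): 4−24=-20≡6 → G
P(15): 15−24=-9≡17 → R
M(12): 12−24=-12≡14 → O
Y(24): 24−24=0 → A
L(11): 11−24=-13≡13 → N
E(4): 4−24=-20≡6 → G
P(15): 15−24=-9≡17 → R

KSPCFUGROANGR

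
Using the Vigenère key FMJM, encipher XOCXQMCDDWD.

CALJVYLPIIM

Repeat the key across the message: FMJMFMJMFMJ
X(23)+F(5): 28≡2 → C
O(14)+M(12): 26≡0 → A
C(2)+J(9): 11 → L
X(23)+M(12): 35≡9 → J
Q(16)+F(5): 21 → V
M(12)+M(12): 24 → Y
C(2)+J(9): 11 → L
D(3)+M(12): 15 → P
D(3)+F(5): 8 → I
W(22)+M(12): 34≡8 → I
D(3)+J(9): 12 → M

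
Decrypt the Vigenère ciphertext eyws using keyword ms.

Repeat the key across the ciphertext: msms
e(4)−m(12): -8≡18 → s
y(24)−s(18): 6 → g
w(22)−m(12): 10 → k
s(18)−s(18): 0 → a

sgka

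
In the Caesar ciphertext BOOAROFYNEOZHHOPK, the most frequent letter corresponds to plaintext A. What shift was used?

14

The most frequent ciphertext letter is O (appears 5 times).
O is position 14; A is position 0.
Shift = 14.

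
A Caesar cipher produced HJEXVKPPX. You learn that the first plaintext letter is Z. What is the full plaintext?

ZBWPNCHHP

From the crib: H(7)−Z(25)=-18≡8, so the shift is 8.
Subtract 8 from each ciphertext letter:
H(7): 7−8=-1≡25 → Z
J(9): 9−8=1 → B
E(4): 4−8=-4≡22 → W
X(23): 23−8=15 → P
V(21): 21−8=13 → N
K(10): 10−8=2 → C
P(15): 15−8=7 → H
P(15): 15−8=7 → H
X(23): 23−8=15 → P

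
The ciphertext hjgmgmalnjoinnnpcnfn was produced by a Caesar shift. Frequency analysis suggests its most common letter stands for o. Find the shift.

25

The most frequent ciphertext letter is n (appears 6 times).
n is position 13; o is position 14.
Shift = -1≡25.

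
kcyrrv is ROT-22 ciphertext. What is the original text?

k(10): 10−22=-12≡14 → o
c(2): 2−22=-20≡6 → g
y(24): 24−22=2 → c
r(17): 17−22=-5≡21 → v
r(17): 17−22=-5≡21 → v
v(21): 21−22=-1≡25 → z

ogcvvz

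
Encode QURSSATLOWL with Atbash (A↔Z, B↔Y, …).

JFIHHZGOLDO

Q(16) → J(9)
U(20) → F(5)
R(17) → I(8)
S(18) → H(7)
S(18) → H(7)
A(0) → Z(25)
T(19) → G(6)
L(11) → O(14)
O(14) → L(11)
W(22) → D(3)
L(11) → O(14)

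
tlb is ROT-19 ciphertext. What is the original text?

t(19): 19−19=0 → a
l(11): 11−19=-8≡18 → s
b(1): 1−19=-18≡8 → i

asi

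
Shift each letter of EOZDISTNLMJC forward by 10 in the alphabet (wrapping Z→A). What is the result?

E(4): 4+10=14 → O
O(14): 14+10=24 → Y
Z(25): 25+10=35≡9 → J
D(3): 3+10=13 → N
I(8): 8+10=18 → S
S(18): 18+10=28≡2 → C
T(19): 19+10=29≡3 → D
N(13): 13+10=23 → X
L(11): 11+10=21 → V
M(12): 12+10=22 → W
J(9): 9+10=19 → T
C(2): 2+10=12 → M

OYJNSCDXVWTM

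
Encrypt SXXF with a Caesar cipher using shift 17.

JOOW

S(18): 18+17=35≡9 → J
X(23): 23+17=40≡14 → O
X(23): 23+17=40≡14 → O
F(5): 5+17=22 → W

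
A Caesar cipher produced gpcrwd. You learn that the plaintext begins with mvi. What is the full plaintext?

From the crib: g(6)−m(12)=-6≡20, so the shift is 20.
Subtract 20 from each ciphertext letter:
g(6): 6−20=-14≡12 → m
p(15): 15−20=-5≡21 → v
c(2): 2−20=-18≡8 → i
r(17): 17−20=-3≡23 → x
w(22): 22−20=2 → c
d(3): 3−20=-17≡9 → j

mvixcj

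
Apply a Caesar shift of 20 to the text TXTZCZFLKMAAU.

NRNTWTZFEGUUO

T(19): 19+20=39≡13 → N
X(23): 23+20=43≡17 → R
T(19): 19+20=39≡13 → N
Z(25): 25+20=45≡19 → T
C(2): 2+20=22 → W
Z(25): 25+20=45≡19 → T
F(5): 5+20=25 → Z
L(11): 11+20=31≡5 → F
K(10): 10+20=30≡4 → E
M(12): 12+20=32≡6 → G
A(0): 0+20=20 → U
A(0): 0+20=20 → U
U(20): 20+20=40≡14 → O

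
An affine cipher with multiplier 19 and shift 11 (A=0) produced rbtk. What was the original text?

The inverse of 19 mod 26 is 11, since 19·11=209≡1. Apply D(y)=11·(y−11) mod 26:
r(17): 11·(17−11)=66≡14 → o
b(1): 11·(1−11)=-110≡20 → u
t(19): 11·(19−11)=88≡10 → k
k(10): 11·(10−11)=-11≡15 → p

oukp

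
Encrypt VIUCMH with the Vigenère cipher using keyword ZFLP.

Repeat the key across the message: ZFLPZF
V(21)+Z(25): 46≡20 → U
I(8)+F(5): 13 → N
U(20)+L(11): 31≡5 → F
C(2)+P(15): 17 → R
M(12)+Z(25): 37≡11 → L
H(7)+F(5): 12 → M

UNFRLM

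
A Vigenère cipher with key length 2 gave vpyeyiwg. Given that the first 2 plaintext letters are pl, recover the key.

ge

Subtract each crib letter from the matching ciphertext letter (mod 26):
v(21)−p(15)=6 → g
p(15)−l(11)=4 → e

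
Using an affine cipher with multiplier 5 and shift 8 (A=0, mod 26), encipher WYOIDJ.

OYAWXB

W(22): 5·22+8=118≡14 → O
Y(24): 5·24+8=128≡24 → Y
O(14): 5·14+8=78≡0 → A
I(8): 5·8+8=48≡22 → W
D(3): 5·3+8=23 → X
J(9): 5·9+8=53≡1 → B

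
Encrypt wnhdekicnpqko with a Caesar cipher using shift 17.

w(22): 22+17=39≡13 → n
n(13): 13+17=30≡4 → e
h(7): 7+17=24 → y
d(3): 3+17=20 → u
e(4): 4+17=21 → v
k(10): 10+17=27≡1 → b
i(8): 8+17=25 → z
c(2): 2+17=19 → t
n(13): 13+17=30≡4 → e
p(15): 15+17=32≡6 → g
q(16): 16+17=33≡7 → h
k(10): 10+17=27≡1 → b
o(14): 14+17=31≡5 → f

neyuvbzteghbf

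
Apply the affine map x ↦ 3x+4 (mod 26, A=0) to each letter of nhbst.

n(13): 3·13+4=43≡17 → r
h(7): 3·7+4=25 → z
b(1): 3·1+4=7 → h
s(18): 3·18+4=58≡6 → g
t(19): 3·19+4=61≡9 → j

rzhgj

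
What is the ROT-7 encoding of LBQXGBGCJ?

L(11): 11+7=18 → S
B(1): 1+7=8 → I
Q(16): 16+7=23 → X
X(23): 23+7=30≡4 → E
G(6): 6+7=13 → N
B(1): 1+7=8 → I
G(6): 6+7=13 → N
C(2): 2+7=9 → J
J(9): 9+7=16 → Q

SIXENINJQ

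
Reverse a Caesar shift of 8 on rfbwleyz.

jxtodwqr

r(17): 17−8=9 → j
f(5): 5−8=-3≡23 → x
b(1): 1−8=-7≡19 → t
w(22): 22−8=14 → o
l(11): 11−8=3 → d
e(4): 4−8=-4≡22 → w
y(24): 24−8=16 → q
z(25): 25−8=17 → r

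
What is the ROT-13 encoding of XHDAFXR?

KUQNSKE

X(23): 23+13=36≡10 → K
H(7): 7+13=20 → U
D(3): 3+13=16 → Q
A(0): 0+13=13 → N
F(5): 5+13=18 → S
X(23): 23+13=36≡10 → K
R(17): 17+13=30≡4 → E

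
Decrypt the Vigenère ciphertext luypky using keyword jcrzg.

Repeat the key across the ciphertext: jcrzgj
l(11)−j(9): 2 → c
u(20)−c(2): 18 → s
y(24)−r(17): 7 → h
p(15)−z(25): -10≡16 → q
k(10)−g(6): 4 → e
y(24)−j(9): 15 → p

cshqep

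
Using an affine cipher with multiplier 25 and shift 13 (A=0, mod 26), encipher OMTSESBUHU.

ZBUVJVMTGT

O(14): 25·14+13=363≡25 → Z
M(12): 25·12+13=313≡1 → B
T(19): 25·19+13=488≡20 → U
S(18): 25·18+13=463≡21 → V
E(4): 25·4+13=113≡9 → J
S(18): 25·18+13=463≡21 → V
B(1): 25·1+13=38≡12 → M
U(20): 25·20+13=513≡19 → T
H(7): 25·7+13=188≡6 → G
U(20): 25·20+13=513≡19 → T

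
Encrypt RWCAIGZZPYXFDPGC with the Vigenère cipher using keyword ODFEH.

FZHEPUCETFLIITNQ

Repeat the key across the message: ODFEHODFEHODFEHO
R(17)+O(14): 31≡5 → F
W(22)+D(3): 25 → Z
C(2)+F(5): 7 → H
A(0)+E(4): 4 → E
I(8)+H(7): 15 → P
G(6)+O(14): 20 → U
Z(25)+D(3): 28≡2 → C
Z(25)+F(5): 30≡4 → E
P(15)+E(4): 19 → T
Y(24)+H(7): 31≡5 → F
X(23)+O(14): 37≡11 → L
F(5)+D(3): 8 → I
D(3)+F(5): 8 → I
P(15)+E(4): 19 → T
G(6)+H(7): 13 → N
C(2)+O(14): 16 → Q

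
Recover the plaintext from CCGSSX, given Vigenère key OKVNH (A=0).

OSLFLJ

Repeat the key across the ciphertext: OKVNHO
C(2)−O(14): -12≡14 → O
C(2)−K(10): -8≡18 → S
G(6)−V(21): -15≡11 → L
S(18)−N(13): 5 → F
S(18)−H(7): 11 → L
X(23)−O(14): 9 → J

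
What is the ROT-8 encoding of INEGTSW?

I(8): 8+8=16 → Q
N(13): 13+8=21 → V
E(4): 4+8=12 → M
G(6): 6+8=14 → O
T(19): 19+8=27≡1 → B
S(18): 18+8=26≡0 → A
W(22): 22+8=30≡4 → E

QVMOBAE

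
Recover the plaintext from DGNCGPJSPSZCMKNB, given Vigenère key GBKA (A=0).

Repeat the key across the ciphertext: GBKAGBKAGBKAGBKA
D(3)−G(6): -3≡23 → X
G(6)−B(1): 5 → F
N(13)−K(10): 3 → D
C(2)−A(0): 2 → C
G(6)−G(6): 0 → A
P(15)−B(1): 14 → O
J(9)−K(10): -1≡25 → Z
S(18)−A(0): 18 → S
P(15)−G(6): 9 → J
S(18)−B(1): 17 → R
Z(25)−K(10): 15 → P
C(2)−A(0): 2 → C
M(12)−G(6): 6 → G
K(10)−B(1): 9 → J
N(13)−K(10): 3 → D
B(1)−A(0): 1 → B

XFDCAOZSJRPCGJDB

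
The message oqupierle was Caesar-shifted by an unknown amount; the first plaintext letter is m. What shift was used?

From the crib: o(14)−m(12)=2, so the shift is 2.

2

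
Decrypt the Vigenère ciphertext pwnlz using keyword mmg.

dkhzn

Repeat the key across the ciphertext: mmgmm
p(15)−m(12): 3 → d
w(22)−m(12): 10 → k
n(13)−g(6): 7 → h
l(11)−m(12): -1≡25 → z
z(25)−m(12): 13 → n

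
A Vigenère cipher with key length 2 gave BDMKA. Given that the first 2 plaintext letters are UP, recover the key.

Subtract each crib letter from the matching ciphertext letter (mod 26):
B(1)−U(20)=-19≡7 → H
D(3)−P(15)=-12≡14 → O

HO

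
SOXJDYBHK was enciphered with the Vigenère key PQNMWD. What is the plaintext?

Repeat the key across the ciphertext: PQNMWDPQN
S(18)−P(15): 3 → D
O(14)−Q(16): -2≡24 → Y
X(23)−N(13): 10 → K
J(9)−M(12): -3≡23 → X
D(3)−W(22): -19≡7 → H
Y(24)−D(3): 21 → V
B(1)−P(15): -14≡12 → M
H(7)−Q(16): -9≡17 → R
K(10)−N(13): -3≡23 → X

DYKXHVMRX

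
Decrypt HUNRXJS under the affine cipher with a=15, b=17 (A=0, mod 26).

The inverse of 15 mod 26 is 7, since 15·7=105≡1. Apply D(y)=7·(y−17) mod 26:
H(7): 7·(7−17)=-70≡8 → I
U(20): 7·(20−17)=21 → V
N(13): 7·(13−17)=-28≡24 → Y
R(17): 7·(17−17)=0 → A
X(23): 7·(23−17)=42≡16 → Q
J(9): 7·(9−17)=-56≡22 → W
S(18): 7·(18−17)=7 → H

IVYAQWH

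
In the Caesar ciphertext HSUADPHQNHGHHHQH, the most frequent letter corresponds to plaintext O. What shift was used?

The most frequent ciphertext letter is H (appears 7 times).
H is position 7; O is position 14.
Shift = -7≡19.

19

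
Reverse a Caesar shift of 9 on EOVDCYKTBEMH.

VFMUTPBKSVDY

E(4): 4−9=-5≡21 → V
O(14): 14−9=5 → F
V(21): 21−9=12 → M
D(3): 3−9=-6≡20 → U
C(2): 2−9=-7≡19 → T
Y(24): 24−9=15 → P
K(10): 10−9=1 → B
T(19): 19−9=10 → K
B(1): 1−9=-8≡18 → S
E(4): 4−9=-5≡21 → V
M(12): 12−9=3 → D
H(7): 7−9=-2≡24 → Y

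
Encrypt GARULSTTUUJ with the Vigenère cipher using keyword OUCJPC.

Repeat the key across the message: OUCJPCOUCJP
G(6)+O(14): 20 → U
A(0)+U(20): 20 → U
R(17)+C(2): 19 → T
U(20)+J(9): 29≡3 → D
L(11)+P(15): 26≡0 → A
S(18)+C(2): 20 → U
T(19)+O(14): 33≡7 → H
T(19)+U(20): 39≡13 → N
U(20)+C(2): 22 → W
U(20)+J(9): 29≡3 → D
J(9)+P(15): 24 → Y

UUTDAUHNWDY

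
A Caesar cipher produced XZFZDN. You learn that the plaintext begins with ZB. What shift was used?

24

From the crib: X(23)−Z(25)=-2≡24, so the shift is 24.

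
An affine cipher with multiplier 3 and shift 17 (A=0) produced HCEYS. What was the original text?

OVNLJ

The inverse of 3 mod 26 is 9, since 3·9=27≡1. Apply D(y)=9·(y−17) mod 26:
H(7): 9·(7−17)=-90≡14 → O
C(2): 9·(2−17)=-135≡21 → V
E(4): 9·(4−17)=-117≡13 → N
Y(24): 9·(24−17)=63≡11 → L
S(18): 9·(18−17)=9 → J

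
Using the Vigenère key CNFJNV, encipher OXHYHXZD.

QKMHUSBQ

Repeat the key across the message: CNFJNVCN
O(14)+C(2): 16 → Q
X(23)+N(13): 36≡10 → K
H(7)+F(5): 12 → M
Y(24)+J(9): 33≡7 → H
H(7)+N(13): 20 → U
X(23)+V(21): 44≡18 → S
Z(25)+C(2): 27≡1 → B
D(3)+N(13): 16 → Q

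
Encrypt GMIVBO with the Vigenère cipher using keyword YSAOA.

EEIJBM

Repeat the key across the message: YSAOAY
G(6)+Y(24): 30≡4 → E
M(12)+S(18): 30≡4 → E
I(8)+A(0): 8 → I
V(21)+O(14): 35≡9 → J
B(1)+A(0): 1 → B
O(14)+Y(24): 38≡12 → M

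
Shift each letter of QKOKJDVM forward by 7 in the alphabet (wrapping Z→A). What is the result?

Q(16): 16+7=23 → X
K(10): 10+7=17 → R
O(14): 14+7=21 → V
K(10): 10+7=17 → R
J(9): 9+7=16 → Q
D(3): 3+7=10 → K
V(21): 21+7=28≡2 → C
M(12): 12+7=19 → T

XRVRQKCT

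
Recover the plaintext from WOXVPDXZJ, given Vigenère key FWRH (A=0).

Repeat the key across the ciphertext: FWRHFWRHF
W(22)−F(5): 17 → R
O(14)−W(22): -8≡18 → S
X(23)−R(17): 6 → G
V(21)−H(7): 14 → O
P(15)−F(5): 10 → K
D(3)−W(22): -19≡7 → H
X(23)−R(17): 6 → G
Z(25)−H(7): 18 → S
J(9)−F(5): 4 → E

RSGOKHGSE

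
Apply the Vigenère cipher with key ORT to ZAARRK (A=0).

Repeat the key across the message: ORTORT
Z(25)+O(14): 39≡13 → N
A(0)+R(17): 17 → R
A(0)+T(19): 19 → T
R(17)+O(14): 31≡5 → F
R(17)+R(17): 34≡8 → I
K(10)+T(19): 29≡3 → D

NRTFID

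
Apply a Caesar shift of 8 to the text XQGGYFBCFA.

FYOOGNJKNI

X(23): 23+8=31≡5 → F
Q(16): 16+8=24 → Y
G(6): 6+8=14 → O
G(6): 6+8=14 → O
Y(24): 24+8=32≡6 → G
F(5): 5+8=13 → N
B(1): 1+8=9 → J
C(2): 2+8=10 → K
F(5): 5+8=13 → N
A(0): 0+8=8 → I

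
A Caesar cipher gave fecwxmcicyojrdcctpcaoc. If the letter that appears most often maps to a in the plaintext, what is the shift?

2

The most frequent ciphertext letter is c (appears 7 times).
c is position 2; a is position 0.
Shift = 2.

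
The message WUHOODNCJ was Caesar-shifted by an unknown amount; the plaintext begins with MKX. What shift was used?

From the crib: W(22)−M(12)=10, so the shift is 10.

10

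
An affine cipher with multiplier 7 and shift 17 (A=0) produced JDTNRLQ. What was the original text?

The inverse of 7 mod 26 is 15, since 7·15=105≡1. Apply D(y)=15·(y−17) mod 26:
J(9): 15·(9−17)=-120≡10 → K
D(3): 15·(3−17)=-210≡24 → Y
T(19): 15·(19−17)=30≡4 → E
N(13): 15·(13−17)=-60≡18 → S
R(17): 15·(17−17)=0 → A
L(11): 15·(11−17)=-90≡14 → O
Q(16): 15·(16−17)=-15≡11 → L

KYESAOL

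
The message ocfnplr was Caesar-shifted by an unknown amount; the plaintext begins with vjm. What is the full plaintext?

vjmuwsy

From the crib: o(14)−v(21)=-7≡19, so the shift is 19.
Subtract 19 from each ciphertext letter:
o(14): 14−19=-5≡21 → v
c(2): 2−19=-17≡9 → j
f(5): 5−19=-14≡12 → m
n(13): 13−19=-6≡20 → u
p(15): 15−19=-4≡22 → w
l(11): 11−19=-8≡18 → s
r(17): 17−19=-2≡24 → y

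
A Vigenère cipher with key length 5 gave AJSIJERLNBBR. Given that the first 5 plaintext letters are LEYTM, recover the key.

Subtract each crib letter from the matching ciphertext letter (mod 26):
A(0)−L(11)=-11≡15 → P
J(9)−E(4)=5 → F
S(18)−Y(24)=-6≡20 → U
I(8)−T(19)=-11≡15 → P
J(9)−M(12)=-3≡23 → X

PFUPX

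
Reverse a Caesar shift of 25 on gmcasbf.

g(6): 6−25=-19≡7 → h
m(12): 12−25=-13≡13 → n
c(2): 2−25=-23≡3 → d
a(0): 0−25=-25≡1 → b
s(18): 18−25=-7≡19 → t
b(1): 1−25=-24≡2 → c
f(5): 5−25=-20≡6 → g

hndbtcg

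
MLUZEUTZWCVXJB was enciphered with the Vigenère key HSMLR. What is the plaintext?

FTIONNBNLLOFXQ

Repeat the key across the ciphertext: HSMLRHSMLRHSML
M(12)−H(7): 5 → F
L(11)−S(18): -7≡19 → T
U(20)−M(12): 8 → I
Z(25)−L(11): 14 → O
E(4)−R(17): -13≡13 → N
U(20)−H(7): 13 → N
T(19)−S(18): 1 → B
Z(25)−M(12): 13 → N
W(22)−L(11): 11 → L
C(2)−R(17): -15≡11 → L
V(21)−H(7): 14 → O
X(23)−S(18): 5 → F
J(9)−M(12): -3≡23 → X
B(1)−L(11): -10≡16 → Q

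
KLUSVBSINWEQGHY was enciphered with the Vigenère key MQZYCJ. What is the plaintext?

YVVUTSGSOYCHURZ

Repeat the key across the ciphertext: MQZYCJMQZYCJMQZ
K(10)−M(12): -2≡24 → Y
L(11)−Q(16): -5≡21 → V
U(20)−Z(25): -5≡21 → V
S(18)−Y(24): -6≡20 → U
V(21)−C(2): 19 → T
B(1)−J(9): -8≡18 → S
S(18)−M(12): 6 → G
I(8)−Q(16): -8≡18 → S
N(13)−Z(25): -12≡14 → O
W(22)−Y(24): -2≡24 → Y
E(4)−C(2): 2 → C
Q(16)−J(9): 7 → H
G(6)−M(12): -6≡20 → U
H(7)−Q(16): -9≡17 → R
Y(24)−Z(25): -1≡25 → Z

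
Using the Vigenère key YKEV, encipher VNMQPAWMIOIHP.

TXQLNKAHGYMCN

Repeat the key across the message: YKEVYKEVYKEVY
V(21)+Y(24): 45≡19 → T
N(13)+K(10): 23 → X
M(12)+E(4): 16 → Q
Q(16)+V(21): 37≡11 → L
P(15)+Y(24): 39≡13 → N
A(0)+K(10): 10 → K
W(22)+E(4): 26≡0 → A
M(12)+V(21): 33≡7 → H
I(8)+Y(24): 32≡6 → G
O(14)+K(10): 24 → Y
I(8)+E(4): 12 → M
H(7)+V(21): 28≡2 → C
P(15)+Y(24): 39≡13 → N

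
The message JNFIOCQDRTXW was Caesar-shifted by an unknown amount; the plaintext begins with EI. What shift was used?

5

From the crib: J(9)−E(4)=5, so the shift is 5.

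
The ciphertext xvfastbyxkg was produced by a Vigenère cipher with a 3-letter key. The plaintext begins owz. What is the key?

Subtract each crib letter from the matching ciphertext letter (mod 26):
x(23)−o(14)=9 → j
v(21)−w(22)=-1≡25 → z
f(5)−z(25)=-20≡6 → g

jzg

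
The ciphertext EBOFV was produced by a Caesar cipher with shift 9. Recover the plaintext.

E(4): 4−9=-5≡21 → V
B(1): 1−9=-8≡18 → S
O(14): 14−9=5 → F
F(5): 5−9=-4≡22 → W
V(21): 21−9=12 → M

VSFWM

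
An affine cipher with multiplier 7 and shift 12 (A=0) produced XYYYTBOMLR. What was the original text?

The inverse of 7 mod 26 is 15, since 7·15=105≡1. Apply D(y)=15·(y−12) mod 26:
X(23): 15·(23−12)=165≡9 → J
Y(24): 15·(24−12)=180≡24 → Y
Y(24): 15·(24−12)=180≡24 → Y
Y(24): 15·(24−12)=180≡24 → Y
T(19): 15·(19−12)=105≡1 → B
B(1): 15·(1−12)=-165≡17 → R
O(14): 15·(14−12)=30≡4 → E
M(12): 15·(12−12)=0 → A
L(11): 15·(11−12)=-15≡11 → L
R(17): 15·(17−12)=75≡23 → X

JYYYBREALX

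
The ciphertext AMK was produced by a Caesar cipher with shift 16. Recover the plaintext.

KWU

A(0): 0−16=-16≡10 → K
M(12): 12−16=-4≡22 → W
K(10): 10−16=-6≡20 → U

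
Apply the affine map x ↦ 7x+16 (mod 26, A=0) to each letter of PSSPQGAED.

RMMRYGQSL

P(15): 7·15+16=121≡17 → R
S(18): 7·18+16=142≡12 → M
S(18): 7·18+16=142≡12 → M
P(15): 7·15+16=121≡17 → R
Q(16): 7·16+16=128≡24 → Y
G(6): 7·6+16=58≡6 → G
A(0): 7·0+16=16 → Q
E(4): 7·4+16=44≡18 → S
D(3): 7·3+16=37≡11 → L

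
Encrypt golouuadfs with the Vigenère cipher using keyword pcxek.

Repeat the key across the message: pcxekpcxek
g(6)+p(15): 21 → v
o(14)+c(2): 16 → q
l(11)+x(23): 34≡8 → i
o(14)+e(4): 18 → s
u(20)+k(10): 30≡4 → e
u(20)+p(15): 35≡9 → j
a(0)+c(2): 2 → c
d(3)+x(23): 26≡0 → a
f(5)+e(4): 9 → j
s(18)+k(10): 28≡2 → c

vqisejcajc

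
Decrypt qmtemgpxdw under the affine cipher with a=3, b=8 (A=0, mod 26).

The inverse of 3 mod 26 is 9, since 3·9=27≡1. Apply D(y)=9·(y−8) mod 26:
q(16): 9·(16−8)=72≡20 → u
m(12): 9·(12−8)=36≡10 → k
t(19): 9·(19−8)=99≡21 → v
e(4): 9·(4−8)=-36≡16 → q
m(12): 9·(12−8)=36≡10 → k
g(6): 9·(6−8)=-18≡8 → i
p(15): 9·(15−8)=63≡11 → l
x(23): 9·(23−8)=135≡5 → f
d(3): 9·(3−8)=-45≡7 → h
w(22): 9·(22−8)=126≡22 → w

ukvqkilfhw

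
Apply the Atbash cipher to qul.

jfo

q(16) → j(9)
u(20) → f(5)
l(11) → o(14)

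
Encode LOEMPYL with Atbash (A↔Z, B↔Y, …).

OLVNKBO

L(11) → O(14)
O(14) → L(11)
E(4) → V(21)
M(12) → N(13)
P(15) → K(10)
Y(24) → B(1)
L(11) → O(14)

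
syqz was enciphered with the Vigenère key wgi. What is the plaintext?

wsid

Repeat the key across the ciphertext: wgiw
s(18)−w(22): -4≡22 → w
y(24)−g(6): 18 → s
q(16)−i(8): 8 → i
z(25)−w(22): 3 → d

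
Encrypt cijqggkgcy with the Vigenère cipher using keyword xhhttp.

zpqjzvhnjr

Repeat the key across the message: xhhttpxhht
c(2)+x(23): 25 → z
i(8)+h(7): 15 → p
j(9)+h(7): 16 → q
q(16)+t(19): 35≡9 → j
g(6)+t(19): 25 → z
g(6)+p(15): 21 → v
k(10)+x(23): 33≡7 → h
g(6)+h(7): 13 → n
c(2)+h(7): 9 → j
y(24)+t(19): 43≡17 → r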